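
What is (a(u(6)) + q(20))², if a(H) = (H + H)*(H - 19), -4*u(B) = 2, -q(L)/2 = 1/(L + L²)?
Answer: 4190209/11025 ≈ 380.06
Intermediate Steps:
q(L) = -2/(L + L²)
u(B) = -½ (u(B) = -¼*2 = -½)
a(H) = 2*H*(-19 + H) (a(H) = (2*H)*(-19 + H) = 2*H*(-19 + H))
(a(u(6)) + q(20))² = (2*(-½)*(-19 - ½) - 2/(20*(1 + 20)))² = (2*(-½)*(-39/2) - 2*1/20/21)² = (39/2 - 2*1/20*1/21)² = (39/2 - 1/210)² = (2047/105)² = 4190209/11025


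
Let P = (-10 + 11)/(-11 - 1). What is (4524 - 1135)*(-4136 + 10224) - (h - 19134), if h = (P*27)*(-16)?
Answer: 20651330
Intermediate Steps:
P = -1/12 (P = 1/(-12) = 1*(-1/12) = -1/12 ≈ -0.083333)
h = 36 (h = -1/12*27*(-16) = -9/4*(-16) = 36)
(4524 - 1135)*(-4136 + 10224) - (h - 19134) = (4524 - 1135)*(-4136 + 10224) - (36 - 19134) = 3389*6088 - 1*(-19098) = 20632232 + 19098 = 20651330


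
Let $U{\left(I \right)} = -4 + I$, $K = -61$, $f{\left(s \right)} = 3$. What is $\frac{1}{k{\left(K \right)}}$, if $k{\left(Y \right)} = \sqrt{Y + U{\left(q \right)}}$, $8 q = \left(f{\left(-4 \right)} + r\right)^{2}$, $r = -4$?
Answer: $- \frac{2 i \sqrt{1038}}{519} \approx - 0.12415 i$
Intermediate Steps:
$q = \frac{1}{8}$ ($q = \frac{\left(3 - 4\right)^{2}}{8} = \frac{\left(-1\right)^{2}}{8} = \frac{1}{8} \cdot 1 = \frac{1}{8} \approx 0.125$)
$k{\left(Y \right)} = \sqrt{- \frac{31}{8} + Y}$ ($k{\left(Y \right)} = \sqrt{Y + \left(-4 + \frac{1}{8}\right)} = \sqrt{Y - \frac{31}{8}} = \sqrt{- \frac{31}{8} + Y}$)
$\frac{1}{k{\left(K \right)}} = \frac{1}{\frac{1}{4} \sqrt{-62 + 16 \left(-61\right)}} = \frac{1}{\frac{1}{4} \sqrt{-62 - 976}} = \frac{1}{\frac{1}{4} \sqrt{-1038}} = \frac{1}{\frac{1}{4} i \sqrt{1038}} = - \frac{2 i \sqrt{1038}}{519}$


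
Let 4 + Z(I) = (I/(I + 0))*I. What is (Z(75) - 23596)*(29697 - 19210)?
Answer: -246706675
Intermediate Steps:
Z(I) = -4 + I (Z(I) = -4 + (I/(I + 0))*I = -4 + (I/I)*I = -4 + 1*I = -4 + I)
(Z(75) - 23596)*(29697 - 19210) = ((-4 + 75) - 23596)*(29697 - 19210) = (71 - 23596)*10487 = -23525*10487 = -246706675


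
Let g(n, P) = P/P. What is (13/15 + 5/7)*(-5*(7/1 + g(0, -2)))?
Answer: -1328/21 ≈ -63.238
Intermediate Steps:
g(n, P) = 1
(13/15 + 5/7)*(-5*(7/1 + g(0, -2))) = (13/15 + 5/7)*(-5*(7/1 + 1)) = (13*(1/15) + 5*(1/7))*(-5*(7*1 + 1)) = (13/15 + 5/7)*(-5*(7 + 1)) = 166*(-5*8)/105 = (166/105)*(-40) = -1328/21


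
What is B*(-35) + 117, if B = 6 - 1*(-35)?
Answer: -1318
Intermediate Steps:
B = 41 (B = 6 + 35 = 41)
B*(-35) + 117 = 41*(-35) + 117 = -1435 + 117 = -1318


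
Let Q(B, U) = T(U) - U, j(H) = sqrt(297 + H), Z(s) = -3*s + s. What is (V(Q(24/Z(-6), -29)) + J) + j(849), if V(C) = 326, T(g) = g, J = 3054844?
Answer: 3055170 + sqrt(1146) ≈ 3.0552e+6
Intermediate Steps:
Z(s) = -2*s
Q(B, U) = 0 (Q(B, U) = U - U = 0)
(V(Q(24/Z(-6), -29)) + J) + j(849) = (326 + 3054844) + sqrt(297 + 849) = 3055170 + sqrt(1146)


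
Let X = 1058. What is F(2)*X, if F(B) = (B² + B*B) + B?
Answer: 10580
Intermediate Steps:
F(B) = B + 2*B² (F(B) = (B² + B²) + B = 2*B² + B = B + 2*B²)
F(2)*X = (2*(1 + 2*2))*1058 = (2*(1 + 4))*1058 = (2*5)*1058 = 10*1058 = 10580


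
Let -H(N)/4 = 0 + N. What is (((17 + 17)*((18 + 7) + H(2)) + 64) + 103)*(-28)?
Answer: -20860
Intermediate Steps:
H(N) = -4*N (H(N) = -4*(0 + N) = -4*N)
(((17 + 17)*((18 + 7) + H(2)) + 64) + 103)*(-28) = (((17 + 17)*((18 + 7) - 4*2) + 64) + 103)*(-28) = ((34*(25 - 8) + 64) + 103)*(-28) = ((34*17 + 64) + 103)*(-28) = ((578 + 64) + 103)*(-28) = (642 + 103)*(-28) = 745*(-28) = -20860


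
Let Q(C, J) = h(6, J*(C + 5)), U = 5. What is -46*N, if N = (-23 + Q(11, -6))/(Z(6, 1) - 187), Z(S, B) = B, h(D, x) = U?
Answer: -138/31 ≈ -4.4516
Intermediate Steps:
h(D, x) = 5
Q(C, J) = 5
N = 3/31 (N = (-23 + 5)/(1 - 187) = -18/(-186) = -18*(-1/186) = 3/31 ≈ 0.096774)
-46*N = -46*3/31 = -138/31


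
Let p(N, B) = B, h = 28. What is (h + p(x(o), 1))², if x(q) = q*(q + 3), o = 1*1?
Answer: 841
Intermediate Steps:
o = 1
x(q) = q*(3 + q)
(h + p(x(o), 1))² = (28 + 1)² = 29² = 841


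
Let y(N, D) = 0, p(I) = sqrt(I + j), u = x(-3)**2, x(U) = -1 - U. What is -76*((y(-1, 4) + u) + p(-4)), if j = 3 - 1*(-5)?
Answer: -456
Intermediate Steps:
u = 4 (u = (-1 - 1*(-3))**2 = (-1 + 3)**2 = 2**2 = 4)
j = 8 (j = 3 + 5 = 8)
p(I) = sqrt(8 + I) (p(I) = sqrt(I + 8) = sqrt(8 + I))
-76*((y(-1, 4) + u) + p(-4)) = -76*((0 + 4) + sqrt(8 - 4)) = -76*(4 + sqrt(4)) = -76*(4 + 2) = -76*6 = -456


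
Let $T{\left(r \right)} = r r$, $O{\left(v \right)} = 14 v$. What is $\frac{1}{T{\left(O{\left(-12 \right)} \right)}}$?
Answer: $\frac{1}{28224} \approx 3.5431 \cdot 10^{-5}$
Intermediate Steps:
$T{\left(r \right)} = r^{2}$
$\frac{1}{T{\left(O{\left(-12 \right)} \right)}} = \frac{1}{\left(14 \left(-12\right)\right)^{2}} = \frac{1}{\left(-168\right)^{2}} = \frac{1}{28224}$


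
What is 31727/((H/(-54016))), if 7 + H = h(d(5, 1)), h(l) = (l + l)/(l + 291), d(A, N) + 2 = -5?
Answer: 243354719744/1001 ≈ 2.4311e+8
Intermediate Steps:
d(A, N) = -7 (d(A, N) = -2 - 5 = -7)
h(l) = 2*l/(291 + l) (h(l) = (2*l)/(291 + l) = 2*l/(291 + l))
H = -1001/142 (H = -7 + 2*(-7)/(291 - 7) = -7 + 2*(-7)/284 = -7 + 2*(-7)*(1/284) = -7 - 7/142 = -1001/142 ≈ -7.0493)
31727/((H/(-54016))) = 31727/((-1001/142/(-54016))) = 31727/((-1001/142*(-1/54016))) = 31727/(1001/7670272) = 31727*(7670272/1001) = 243354719744/1001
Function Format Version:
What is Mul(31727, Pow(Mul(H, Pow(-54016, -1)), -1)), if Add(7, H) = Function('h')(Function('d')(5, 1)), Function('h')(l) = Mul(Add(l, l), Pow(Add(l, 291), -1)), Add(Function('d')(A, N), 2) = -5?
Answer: Rational(243354719744, 1001) ≈ 2.4311e+8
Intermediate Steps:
Function('d')(A, N) = -7 (Function('d')(A, N) = Add(-2, -5) = -7)
Function('h')(l) = Mul(2, l, Pow(Add(291, l), -1)) (Function('h')(l) = Mul(Mul(2, l), Pow(Add(291, l), -1)) = Mul(2, l, Pow(Add(291, l), -1)))
H = Rational(-1001, 142) (H = Add(-7, Mul(2, -7, Pow(Add(291, -7), -1))) = Add(-7, Mul(2, -7, Pow(284, -1))) = Add(-7, Mul(2, -7, Rational(1, 284))) = Add(-7, Rational(-7, 142)) = Rational(-1001, 142) ≈ -7.0493)
Mul(31727, Pow(Mul(H, Pow(-54016, -1)), -1)) = Mul(31727, Pow(Mul(Rational(-1001, 142), Pow(-54016, -1)), -1)) = Mul(31727, Pow(Mul(Rational(-1001, 142), Rational(-1, 54016)), -1)) = Mul(31727, Pow(Rational(1001, 7670272), -1)) = Mul(31727, Rational(7670272, 1001)) = Rational(243354719744, 1001)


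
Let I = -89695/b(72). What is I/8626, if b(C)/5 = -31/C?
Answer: 645804/133703 ≈ 4.8301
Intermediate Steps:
b(C) = -155/C (b(C) = 5*(-31/C) = -155/C)
I = 1291608/31 (I = -89695/((-155/72)) = -89695/((-155*1/72)) = -89695/(-155/72) = -89695*(-72/155) = 1291608/31 ≈ 41665.)
I/8626 = (1291608/31)/8626 = (1291608/31)*(1/8626) = 645804/133703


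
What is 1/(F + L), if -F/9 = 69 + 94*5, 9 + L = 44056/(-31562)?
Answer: -15781/76717688 ≈ -0.00020570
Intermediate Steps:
L = -164057/15781 (L = -9 + 44056/(-31562) = -9 + 44056*(-1/31562) = -9 - 22028/15781 = -164057/15781 ≈ -10.396)
F = -4851 (F = -9*(69 + 94*5) = -9*(69 + 470) = -9*539 = -4851)
1/(F + L) = 1/(-4851 - 164057/15781) = 1/(-76717688/15781) = -15781/76717688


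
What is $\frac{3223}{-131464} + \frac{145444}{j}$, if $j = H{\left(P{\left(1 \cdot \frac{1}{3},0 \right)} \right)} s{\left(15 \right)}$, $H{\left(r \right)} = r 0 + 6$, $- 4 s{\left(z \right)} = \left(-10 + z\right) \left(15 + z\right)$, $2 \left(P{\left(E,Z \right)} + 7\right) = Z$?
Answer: $- \frac{19121375191}{29579400} \approx -646.44$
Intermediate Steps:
$P{\left(E,Z \right)} = -7 + \frac{Z}{2}$
$s{\left(z \right)} = - \frac{\left(-10 + z\right) \left(15 + z\right)}{4}$
$H{\left(r \right)} = 6$ ($H{\left(r \right)} = 0 + 6 = 6$)
$j = -225$ ($j = 6 \left(\frac{75}{2} - \frac{75}{4} - \frac{15^{2}}{4}\right) = 6 \left(\frac{75}{2} - \frac{75}{4} - \frac{225}{4}\right) = 6 \left(- \frac{75}{2}\right) = -225$)
$\frac{3223}{-131464} + \frac{145444}{j} = \frac{3223}{-131464} + \frac{145444}{-225} = 3223 \left(- \frac{1}{131464}\right) + 145444 \left(- \frac{1}{225}\right) = - \frac{3223}{131464} - \frac{145444}{225} = - \frac{19121375191}{29579400}$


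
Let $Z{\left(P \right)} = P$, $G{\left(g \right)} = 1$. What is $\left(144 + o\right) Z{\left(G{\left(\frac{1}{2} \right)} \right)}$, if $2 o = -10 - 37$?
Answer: $\frac{241}{2} \approx 120.5$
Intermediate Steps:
$o = - \frac{47}{2}$ ($o = \frac{-10 - 37}{2} = \frac{1}{2} \left(-47\right) = - \frac{47}{2} \approx -23.5$)
$\left(144 + o\right) Z{\left(G{\left(\frac{1}{2} \right)} \right)} = \left(144 - \frac{47}{2}\right) 1 = \frac{241}{2} \cdot 1 = \frac{241}{2}$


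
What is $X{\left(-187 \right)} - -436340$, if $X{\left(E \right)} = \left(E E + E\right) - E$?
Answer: $471309$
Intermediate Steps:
$X{\left(E \right)} = E^{2}$ ($X{\left(E \right)} = \left(E^{2} + E\right) - E = \left(E + E^{2}\right) - E = E^{2}$)
$X{\left(-187 \right)} - -436340 = \left(-187\right)^{2} - -436340 = 34969 + 436340 = 471309$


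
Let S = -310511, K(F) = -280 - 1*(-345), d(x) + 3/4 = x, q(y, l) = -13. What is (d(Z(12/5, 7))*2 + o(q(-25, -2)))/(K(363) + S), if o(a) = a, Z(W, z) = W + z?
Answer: -43/3104460 ≈ -1.3851e-5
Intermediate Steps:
d(x) = -3/4 + x
K(F) = 65 (K(F) = -280 + 345 = 65)
(d(Z(12/5, 7))*2 + o(q(-25, -2)))/(K(363) + S) = ((-3/4 + (12/5 + 7))*2 - 13)/(65 - 310511) = ((-3/4 + (12*(1/5) + 7))*2 - 13)/(-310446) = ((-3/4 + (12/5 + 7))*2 - 13)*(-1/310446) = ((-3/4 + 47/5)*2 - 13)*(-1/310446) = ((173/20)*2 - 13)*(-1/310446) = (173/10 - 13)*(-1/310446) = (43/10)*(-1/310446) = -43/3104460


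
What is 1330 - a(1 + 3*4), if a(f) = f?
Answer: 1317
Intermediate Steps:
1330 - a(1 + 3*4) = 1330 - (1 + 3*4) = 1330 - (1 + 12) = 1330 - 1*13 = 1330 - 13 = 1317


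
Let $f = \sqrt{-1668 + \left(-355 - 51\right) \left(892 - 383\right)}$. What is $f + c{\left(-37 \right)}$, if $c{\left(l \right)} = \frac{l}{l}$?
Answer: $1 + i \sqrt{208322} \approx 1.0 + 456.42 i$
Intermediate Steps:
$f = i \sqrt{208322}$ ($f = \sqrt{-1668 - 206654} = \sqrt{-208322} = i \sqrt{208322} \approx 456.42 i$)
$c{\left(l \right)} = 1$
$f + c{\left(-37 \right)} = i \sqrt{208322} + 1 = 1 + i \sqrt{208322}$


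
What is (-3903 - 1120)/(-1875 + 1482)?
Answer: 5023/393 ≈ 12.781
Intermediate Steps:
(-3903 - 1120)/(-1875 + 1482) = -5023/(-393) = -5023*(-1/393) = 5023/393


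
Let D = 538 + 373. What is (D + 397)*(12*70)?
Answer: 1098720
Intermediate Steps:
D = 911
(D + 397)*(12*70) = (911 + 397)*(12*70) = 1308*840 = 1098720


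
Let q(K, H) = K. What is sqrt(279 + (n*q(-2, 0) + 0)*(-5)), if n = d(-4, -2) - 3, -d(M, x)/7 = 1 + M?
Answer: 3*sqrt(51) ≈ 21.424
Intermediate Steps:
d(M, x) = -7 - 7*M (d(M, x) = -7*(1 + M) = -7 - 7*M)
n = 18 (n = (-7 - 7*(-4)) - 3 = (-7 + 28) - 3 = 21 - 3 = 18)
sqrt(279 + (n*q(-2, 0) + 0)*(-5)) = sqrt(279 + (18*(-2) + 0)*(-5)) = sqrt(279 + (-36 + 0)*(-5)) = sqrt(279 - 36*(-5)) = sqrt(279 + 180) = sqrt(459) = 3*sqrt(51)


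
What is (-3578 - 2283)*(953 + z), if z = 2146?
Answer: -18163239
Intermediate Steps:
(-3578 - 2283)*(953 + z) = (-3578 - 2283)*(953 + 2146) = -5861*3099 = -18163239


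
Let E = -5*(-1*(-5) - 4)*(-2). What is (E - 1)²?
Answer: 81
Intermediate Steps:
E = 10 (E = -5*(5 - 4)*(-2) = -5*1*(-2) = -5*(-2) = 10)
(E - 1)² = (10 - 1)² = 9² = 81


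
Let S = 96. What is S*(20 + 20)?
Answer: 3840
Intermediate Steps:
S*(20 + 20) = 96*(20 + 20) = 96*40 = 3840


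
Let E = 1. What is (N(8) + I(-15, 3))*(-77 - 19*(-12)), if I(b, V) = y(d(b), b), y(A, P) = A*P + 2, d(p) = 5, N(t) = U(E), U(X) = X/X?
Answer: -10872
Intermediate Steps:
U(X) = 1
N(t) = 1
y(A, P) = 2 + A*P
I(b, V) = 2 + 5*b
(N(8) + I(-15, 3))*(-77 - 19*(-12)) = (1 + (2 + 5*(-15)))*(-77 - 19*(-12)) = (1 + (2 - 75))*(-77 + 228) = (1 - 73)*151 = -72*151 = -10872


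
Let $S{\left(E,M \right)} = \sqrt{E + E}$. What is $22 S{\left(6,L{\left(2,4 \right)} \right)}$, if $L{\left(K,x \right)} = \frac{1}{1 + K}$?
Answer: $44 \sqrt{3} \approx 76.21$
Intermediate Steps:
$S{\left(E,M \right)} = \sqrt{2} \sqrt{E}$ ($S{\left(E,M \right)} = \sqrt{2 E} = \sqrt{2} \sqrt{E}$)
$22 S{\left(6,L{\left(2,4 \right)} \right)} = 22 \sqrt{2} \sqrt{6} = 22 \cdot 2 \sqrt{3} = 44 \sqrt{3}$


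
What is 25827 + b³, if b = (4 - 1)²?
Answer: 26556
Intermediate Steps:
b = 9 (b = 3² = 9)
25827 + b³ = 25827 + 9³ = 25827 + 729 = 26556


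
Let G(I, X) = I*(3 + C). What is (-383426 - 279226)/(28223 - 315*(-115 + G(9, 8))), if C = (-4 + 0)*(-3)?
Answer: -662652/21923 ≈ -30.226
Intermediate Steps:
C = 12 (C = -4*(-3) = 12)
G(I, X) = 15*I (G(I, X) = I*(3 + 12) = I*15 = 15*I)
(-383426 - 279226)/(28223 - 315*(-115 + G(9, 8))) = (-383426 - 279226)/(28223 - 315*(-115 + 15*9)) = -662652/(28223 - 315*(-115 + 135)) = -662652/(28223 - 315*20) = -662652/(28223 - 6300) = -662652/21923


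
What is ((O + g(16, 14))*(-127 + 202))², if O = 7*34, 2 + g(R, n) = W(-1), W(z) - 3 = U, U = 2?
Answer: 326705625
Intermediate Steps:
W(z) = 5 (W(z) = 3 + 2 = 5)
g(R, n) = 3 (g(R, n) = -2 + 5 = 3)
O = 238
((O + g(16, 14))*(-127 + 202))² = ((238 + 3)*(-127 + 202))² = (241*75)² = 18075² = 326705625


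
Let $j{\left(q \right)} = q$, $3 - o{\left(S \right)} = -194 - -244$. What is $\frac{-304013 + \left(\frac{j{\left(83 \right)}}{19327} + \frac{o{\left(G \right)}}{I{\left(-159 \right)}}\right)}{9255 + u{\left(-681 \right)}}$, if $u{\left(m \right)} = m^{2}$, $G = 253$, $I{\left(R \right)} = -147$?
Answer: $- \frac{123388712761}{191981584872} \approx -0.64271$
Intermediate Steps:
$o{\left(S \right)} = -47$ ($o{\left(S \right)} = 3 - \left(-194 - -244\right) = 3 - \left(-194 + 244\right) = 3 - 50 = -47$)
$\frac{-304013 + \left(\frac{j{\left(83 \right)}}{19327} + \frac{o{\left(G \right)}}{I{\left(-159 \right)}}\right)}{9255 + u{\left(-681 \right)}} = \frac{-304013 + \left(\frac{83}{19327} - \frac{47}{-147}\right)}{9255 + \left(-681\right)^{2}} = \frac{-304013 + \left(83 \cdot \frac{1}{19327} - - \frac{47}{147}\right)}{9255 + 463761} = \frac{-304013 + \left(\frac{83}{19327} + \frac{47}{147}\right)}{473016} = \left(-304013 + \frac{131510}{405867}\right) \frac{1}{473016} = \left(- \frac{123388712761}{405867}\right) \frac{1}{473016} = - \frac{123388712761}{191981584872}$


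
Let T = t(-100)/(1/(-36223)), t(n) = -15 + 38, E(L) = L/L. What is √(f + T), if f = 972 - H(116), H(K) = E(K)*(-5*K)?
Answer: I*√831577 ≈ 911.91*I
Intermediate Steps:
E(L) = 1
t(n) = 23
H(K) = -5*K (H(K) = 1*(-5*K) = -5*K)
f = 1552 (f = 972 - (-5)*116 = 972 - 1*(-580) = 972 + 580 = 1552)
T = -833129 (T = 23/(1/(-36223)) = 23/(-1/36223) = 23*(-36223) = -833129)
√(f + T) = √(1552 - 833129) = √(-831577) = I*√831577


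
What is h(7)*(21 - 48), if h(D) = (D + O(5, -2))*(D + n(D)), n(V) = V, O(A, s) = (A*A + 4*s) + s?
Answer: -8316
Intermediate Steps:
O(A, s) = A² + 5*s (O(A, s) = (A² + 4*s) + s = A² + 5*s)
h(D) = 2*D*(15 + D) (h(D) = (D + (5² + 5*(-2)))*(D + D) = (D + (25 - 10))*(2*D) = (D + 15)*(2*D) = (15 + D)*(2*D) = 2*D*(15 + D))
h(7)*(21 - 48) = (2*7*(15 + 7))*(21 - 48) = (2*7*22)*(-27) = 308*(-27) = -8316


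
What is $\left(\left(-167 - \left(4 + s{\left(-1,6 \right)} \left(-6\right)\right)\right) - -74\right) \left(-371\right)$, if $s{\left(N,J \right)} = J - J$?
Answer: $35987$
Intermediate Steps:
$s{\left(N,J \right)} = 0$
$\left(\left(-167 - \left(4 + s{\left(-1,6 \right)} \left(-6\right)\right)\right) - -74\right) \left(-371\right) = \left(\left(-167 - \left(4 + 0 \left(-6\right)\right)\right) - -74\right) \left(-371\right) = \left(\left(-167 - \left(4 + 0\right)\right) + 74\right) \left(-371\right) = \left(\left(-167 - 4\right) + 74\right) \left(-371\right) = \left(-171 + 74\right) \left(-371\right) = \left(-97\right) \left(-371\right) = 35987$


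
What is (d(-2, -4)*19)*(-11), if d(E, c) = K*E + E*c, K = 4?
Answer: 0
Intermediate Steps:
d(E, c) = 4*E + E*c
(d(-2, -4)*19)*(-11) = (-2*(4 - 4)*19)*(-11) = (-2*0*19)*(-11) = (0*19)*(-11) = 0*(-11) = 0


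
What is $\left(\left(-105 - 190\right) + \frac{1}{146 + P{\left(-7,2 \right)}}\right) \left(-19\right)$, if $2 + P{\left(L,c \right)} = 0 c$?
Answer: $\frac{807101}{144} \approx 5604.9$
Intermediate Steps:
$P{\left(L,c \right)} = -2$ ($P{\left(L,c \right)} = -2 + 0 c = -2 + 0 = -2$)
$\left(\left(-105 - 190\right) + \frac{1}{146 + P{\left(-7,2 \right)}}\right) \left(-19\right) = \left(\left(-105 - 190\right) + \frac{1}{146 - 2}\right) \left(-19\right) = \left(-295 + \frac{1}{144}\right) \left(-19\right) = \left(- \frac{42479}{144}\right) \left(-19\right) = \frac{807101}{144}$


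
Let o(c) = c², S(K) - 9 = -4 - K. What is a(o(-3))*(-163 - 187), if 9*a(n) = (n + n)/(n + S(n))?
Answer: -140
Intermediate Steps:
S(K) = 5 - K (S(K) = 9 + (-4 - K) = 5 - K)
a(n) = 2*n/45 (a(n) = ((n + n)/(n + (5 - n)))/9 = ((2*n)/5)/9 = ((2*n)*(⅕))/9 = (2*n/5)/9 = 2*n/45)
a(o(-3))*(-163 - 187) = ((2/45)*(-3)²)*(-163 - 187) = ((2/45)*9)*(-350) = (⅖)*(-350) = -140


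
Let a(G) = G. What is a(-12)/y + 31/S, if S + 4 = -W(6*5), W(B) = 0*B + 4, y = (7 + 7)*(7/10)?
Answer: -1999/392 ≈ -5.0995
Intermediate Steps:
y = 49/5 (y = 14*(7*(⅒)) = 14*(7/10) = 49/5 ≈ 9.8000)
W(B) = 4 (W(B) = 0 + 4 = 4)
S = -8 (S = -4 - 1*4 = -4 - 4 = -8)
a(-12)/y + 31/S = -12/49/5 + 31/(-8) = -12*5/49 + 31*(-⅛) = -60/49 - 31/8 = -1999/392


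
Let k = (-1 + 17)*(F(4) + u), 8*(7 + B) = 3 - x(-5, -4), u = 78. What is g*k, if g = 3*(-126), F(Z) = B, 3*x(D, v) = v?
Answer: -432684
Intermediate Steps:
x(D, v) = v/3
B = -155/24 (B = -7 + (3 - (-4)/3)/8 = -7 + (3 - 1*(-4/3))/8 = -7 + (3 + 4/3)/8 = -7 + (1/8)*(13/3) = -7 + 13/24 = -155/24 ≈ -6.4583)
F(Z) = -155/24
g = -378
k = 3434/3 (k = (-1 + 17)*(-155/24 + 78) = 16*(1717/24) = 3434/3 ≈ 1144.7)
g*k = -378*3434/3 = -432684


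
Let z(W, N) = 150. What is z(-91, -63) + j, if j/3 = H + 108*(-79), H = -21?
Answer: -25509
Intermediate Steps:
j = -25659 (j = 3*(-21 + 108*(-79)) = 3*(-21 - 8532) = 3*(-8553) = -25659)
z(-91, -63) + j = 150 - 25659 = -25509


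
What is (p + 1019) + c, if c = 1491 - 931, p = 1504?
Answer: 3083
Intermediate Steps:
c = 560
(p + 1019) + c = (1504 + 1019) + 560 = 2523 + 560 = 3083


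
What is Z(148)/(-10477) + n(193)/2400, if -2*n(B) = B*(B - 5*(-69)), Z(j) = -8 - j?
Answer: -543560009/25144800 ≈ -21.617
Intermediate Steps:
n(B) = -B*(345 + B)/2 (n(B) = -B*(B - 5*(-69))/2 = -B*(B + 345)/2 = -B*(345 + B)/2)
Z(148)/(-10477) + n(193)/2400 = (-8 - 1*148)/(-10477) - 1/2*193*(345 + 193)/2400 = (-8 - 148)*(-1/10477) - 1/2*193*538*(1/2400) = -156*(-1/10477) - 51917*1/2400 = 156/10477 - 51917/2400 = -543560009/25144800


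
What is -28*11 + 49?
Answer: -259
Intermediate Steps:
-28*11 + 49 = -308 + 49 = -259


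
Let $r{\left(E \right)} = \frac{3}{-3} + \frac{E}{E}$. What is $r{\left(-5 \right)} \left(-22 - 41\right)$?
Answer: $0$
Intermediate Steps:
$r{\left(E \right)} = 0$ ($r{\left(E \right)} = 3 \left(- \frac{1}{3}\right) + 1 = -1 + 1 = 0$)
$r{\left(-5 \right)} \left(-22 - 41\right) = 0 \left(-22 - 41\right) = 0 \left(-63\right) = 0$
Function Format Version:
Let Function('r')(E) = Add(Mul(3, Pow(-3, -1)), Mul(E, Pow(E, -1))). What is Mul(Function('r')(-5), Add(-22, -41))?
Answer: 0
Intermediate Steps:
Function('r')(E) = 0 (Function('r')(E) = Add(Mul(3, Rational(-1, 3)), 1) = Add(-1, 1) = 0)
Mul(Function('r')(-5), Add(-22, -41)) = Mul(0, Add(-22, -41)) = Mul(0, -63) = 0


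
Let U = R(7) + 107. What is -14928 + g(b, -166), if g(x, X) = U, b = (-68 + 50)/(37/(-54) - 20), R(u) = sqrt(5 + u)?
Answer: -14821 + 2*sqrt(3) ≈ -14818.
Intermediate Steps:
b = 972/1117 (b = -18/(37*(-1/54) - 20) = -18/(-37/54 - 20) = -18/(-1117/54) = -18*(-54/1117) = 972/1117 ≈ 0.87019)
U = 107 + 2*sqrt(3) (U = sqrt(5 + 7) + 107 = sqrt(12) + 107 = 2*sqrt(3) + 107 = 107 + 2*sqrt(3) ≈ 110.46)
g(x, X) = 107 + 2*sqrt(3)
-14928 + g(b, -166) = -14928 + (107 + 2*sqrt(3)) = -14821 + 2*sqrt(3)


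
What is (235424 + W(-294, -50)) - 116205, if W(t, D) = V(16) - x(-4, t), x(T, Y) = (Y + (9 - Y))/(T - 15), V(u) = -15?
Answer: 2264885/19 ≈ 1.1920e+5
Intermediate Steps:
x(T, Y) = 9/(-15 + T)
W(t, D) = -276/19 (W(t, D) = -15 - 9/(-15 - 4) = -15 - 9/(-19) = -15 - 9*(-1)/19 = -15 - 1*(-9/19) = -15 + 9/19 = -276/19)
(235424 + W(-294, -50)) - 116205 = (235424 - 276/19) - 116205 = 4472780/19 - 116205 = 2264885/19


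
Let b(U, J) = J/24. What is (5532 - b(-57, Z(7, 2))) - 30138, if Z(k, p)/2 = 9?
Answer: -98427/4 ≈ -24607.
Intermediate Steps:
Z(k, p) = 18 (Z(k, p) = 2*9 = 18)
b(U, J) = J/24 (b(U, J) = J*(1/24) = J/24)
(5532 - b(-57, Z(7, 2))) - 30138 = (5532 - 18/24) - 30138 = (5532 - 1*3/4) - 30138 = (5532 - 3/4) - 30138 = 22125/4 - 30138 = -98427/4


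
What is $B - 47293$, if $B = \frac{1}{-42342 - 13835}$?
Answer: $- \frac{2656778862}{56177} \approx -47293.0$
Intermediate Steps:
$B = - \frac{1}{56177}$ ($B = \frac{1}{-56177} = - \frac{1}{56177} \approx -1.7801 \cdot 10^{-5}$)
$B - 47293 = - \frac{1}{56177} - 47293 = - \frac{2656778862}{56177}$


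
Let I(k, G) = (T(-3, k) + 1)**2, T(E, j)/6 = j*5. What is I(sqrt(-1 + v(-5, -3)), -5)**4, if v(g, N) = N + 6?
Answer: 10661122850401 + 1405126224240*sqrt(2) ≈ 1.2648e+13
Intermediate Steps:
v(g, N) = 6 + N
T(E, j) = 30*j (T(E, j) = 6*(j*5) = 6*(5*j) = 30*j)
I(k, G) = (1 + 30*k)**2 (I(k, G) = (30*k + 1)**2 = (1 + 30*k)**2)
I(sqrt(-1 + v(-5, -3)), -5)**4 = ((1 + 30*sqrt(-1 + (6 - 3)))**2)**4 = ((1 + 30*sqrt(-1 + 3))**2)**4 = ((1 + 30*sqrt(2))**2)**4 = (1 + 30*sqrt(2))**8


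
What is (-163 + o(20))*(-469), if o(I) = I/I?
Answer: 75978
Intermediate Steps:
o(I) = 1
(-163 + o(20))*(-469) = (-163 + 1)*(-469) = -162*(-469) = 75978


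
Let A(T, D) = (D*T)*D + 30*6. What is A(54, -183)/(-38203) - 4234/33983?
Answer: -61622929540/1298252549 ≈ -47.466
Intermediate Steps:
A(T, D) = 180 + T*D² (A(T, D) = T*D² + 180 = 180 + T*D²)
A(54, -183)/(-38203) - 4234/33983 = (180 + 54*(-183)²)/(-38203) - 4234/33983 = (180 + 54*33489)*(-1/38203) - 4234*1/33983 = (180 + 1808406)*(-1/38203) - 4234/33983 = 1808586*(-1/38203) - 4234/33983 = -1808586/38203 - 4234/33983 = -61622929540/1298252549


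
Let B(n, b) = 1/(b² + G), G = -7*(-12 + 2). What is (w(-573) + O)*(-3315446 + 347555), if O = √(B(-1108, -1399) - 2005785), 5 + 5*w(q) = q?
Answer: 1715440998/5 - 2967891*I*√7683981347884688914/1957271 ≈ 3.4309e+8 - 4.2033e+9*I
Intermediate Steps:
w(q) = -1 + q/5
G = 70 (G = -7*(-10) = 70)
B(n, b) = 1/(70 + b²) (B(n, b) = 1/(b² + 70) = 1/(70 + b²))
O = I*√7683981347884688914/1957271 (O = √(1/(70 + (-1399)²) - 2005785) = √(1/(70 + 1957201) - 2005785) = √(1/1957271 - 2005785) = √(-3925864812734/1957271) = I*√7683981347884688914/1957271 ≈ 1416.3*I)
(w(-573) + O)*(-3315446 + 347555) = ((-1 + (⅕)*(-573)) + I*√7683981347884688914/1957271)*(-3315446 + 347555) = ((-1 - 573/5) + I*√7683981347884688914/1957271)*(-2967891) = (-578/5 + I*√7683981347884688914/1957271)*(-2967891) = 1715440998/5 - 2967891*I*√7683981347884688914/1957271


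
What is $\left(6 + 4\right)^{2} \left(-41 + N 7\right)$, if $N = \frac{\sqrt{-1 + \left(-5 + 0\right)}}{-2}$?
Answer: $-4100 - 350 i \sqrt{6} \approx -4100.0 - 857.32 i$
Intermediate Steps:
$N = - \frac{i \sqrt{6}}{2}$ ($N = \sqrt{-1 - 5} \left(- \frac{1}{2}\right) = \sqrt{-6} \left(- \frac{1}{2}\right) = i \sqrt{6} \left(- \frac{1}{2}\right) = - \frac{i \sqrt{6}}{2} \approx - 1.2247 i$)
$\left(6 + 4\right)^{2} \left(-41 + N 7\right) = \left(6 + 4\right)^{2} \left(-41 + - \frac{i \sqrt{6}}{2} \cdot 7\right) = 10^{2} \left(-41 - \frac{7 i \sqrt{6}}{2}\right) = 100 \left(-41 - \frac{7 i \sqrt{6}}{2}\right) = -4100 - 350 i \sqrt{6}$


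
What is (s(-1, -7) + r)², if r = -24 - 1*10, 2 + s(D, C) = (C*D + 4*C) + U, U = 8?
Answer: 2401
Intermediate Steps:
s(D, C) = 6 + 4*C + C*D (s(D, C) = -2 + ((C*D + 4*C) + 8) = -2 + ((4*C + C*D) + 8) = -2 + (8 + 4*C + C*D) = 6 + 4*C + C*D)
r = -34 (r = -24 - 10 = -34)
(s(-1, -7) + r)² = ((6 + 4*(-7) - 7*(-1)) - 34)² = ((6 - 28 + 7) - 34)² = (-15 - 34)² = (-49)² = 2401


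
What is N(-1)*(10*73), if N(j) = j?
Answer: -730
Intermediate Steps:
N(-1)*(10*73) = -10*73 = -1*730 = -730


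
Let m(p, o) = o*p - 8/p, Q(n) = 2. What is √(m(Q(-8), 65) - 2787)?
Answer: I*√2661 ≈ 51.585*I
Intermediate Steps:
m(p, o) = -8/p + o*p
√(m(Q(-8), 65) - 2787) = √((-8/2 + 65*2) - 2787) = √((-8*½ + 130) - 2787) = √((-4 + 130) - 2787) = √(126 - 2787) = √(-2661) = I*√2661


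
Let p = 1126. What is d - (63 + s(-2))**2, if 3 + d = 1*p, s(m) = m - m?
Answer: -2846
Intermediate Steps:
s(m) = 0
d = 1123 (d = -3 + 1*1126 = -3 + 1126 = 1123)
d - (63 + s(-2))**2 = 1123 - (63 + 0)**2 = 1123 - 1*63**2 = 1123 - 1*3969 = 1123 - 3969 = -2846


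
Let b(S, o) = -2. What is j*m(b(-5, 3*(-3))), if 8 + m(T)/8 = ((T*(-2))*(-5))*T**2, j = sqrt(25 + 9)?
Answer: -704*sqrt(34) ≈ -4105.0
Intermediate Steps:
j = sqrt(34) ≈ 5.8309
m(T) = -64 + 80*T**3 (m(T) = -64 + 8*(((T*(-2))*(-5))*T**2) = -64 + 8*((-2*T*(-5))*T**2) = -64 + 8*((10*T)*T**2) = -64 + 8*(10*T**3) = -64 + 80*T**3)
j*m(b(-5, 3*(-3))) = sqrt(34)*(-64 + 80*(-2)**3) = sqrt(34)*(-64 + 80*(-8)) = sqrt(34)*(-64 - 640) = sqrt(34)*(-704) = -704*sqrt(34)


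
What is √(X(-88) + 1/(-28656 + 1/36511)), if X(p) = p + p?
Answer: I*√192659906915115454465/1046259215 ≈ 13.266*I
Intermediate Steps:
X(p) = 2*p
√(X(-88) + 1/(-28656 + 1/36511)) = √(2*(-88) + 1/(-28656 + 1/36511)) = √(-176 + 1/(-28656 + 1/36511)) = √(-176 + 1/(-1046259215/36511)) = √(-176 - 36511/1046259215) = √(-184141658351/1046259215) = I*√192659906915115454465/1046259215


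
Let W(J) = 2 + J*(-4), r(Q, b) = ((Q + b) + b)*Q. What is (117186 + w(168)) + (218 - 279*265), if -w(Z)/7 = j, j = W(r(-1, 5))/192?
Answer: 4172891/96 ≈ 43468.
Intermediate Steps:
r(Q, b) = Q*(Q + 2*b) (r(Q, b) = (Q + 2*b)*Q = Q*(Q + 2*b))
W(J) = 2 - 4*J
j = 19/96 (j = (2 - (-4)*(-1 + 2*5))/192 = (2 - (-4)*(-1 + 10))*(1/192) = (2 - (-4)*9)*(1/192) = (2 - 4*(-9))*(1/192) = (2 + 36)*(1/192) = 38*(1/192) = 19/96 ≈ 0.19792)
w(Z) = -133/96 (w(Z) = -7*19/96 = -133/96)
(117186 + w(168)) + (218 - 279*265) = (117186 - 133/96) + (218 - 279*265) = 11249723/96 + (218 - 73935) = 11249723/96 - 73717 = 4172891/96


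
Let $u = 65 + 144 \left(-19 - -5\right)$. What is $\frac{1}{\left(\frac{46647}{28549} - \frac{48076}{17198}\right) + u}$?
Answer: $- \frac{245492851}{479241695610} \approx -0.00051225$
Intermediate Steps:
$u = -1951$ ($u = 65 + 144 \left(-19 + 5\right) = 65 + 144 \left(-14\right) = 65 - 2016 = -1951$)
$\frac{1}{\left(\frac{46647}{28549} - \frac{48076}{17198}\right) + u} = \frac{1}{\left(\frac{46647}{28549} - \frac{48076}{17198}\right) - 1951} = \frac{1}{\left(46647 \cdot \frac{1}{28549} - \frac{24038}{8599}\right) - 1951} = \frac{1}{\left(\frac{46647}{28549} - \frac{24038}{8599}\right) - 1951} = \frac{1}{- \frac{285143309}{245492851} - 1951} = \frac{1}{- \frac{479241695610}{245492851}} = - \frac{245492851}{479241695610}$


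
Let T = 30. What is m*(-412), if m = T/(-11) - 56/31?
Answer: 636952/341 ≈ 1867.9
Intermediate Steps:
m = -1546/341 (m = 30/(-11) - 56/31 = 30*(-1/11) - 56*1/31 = -30/11 - 56/31 = -1546/341 ≈ -4.5337)
m*(-412) = -1546/341*(-412) = 636952/341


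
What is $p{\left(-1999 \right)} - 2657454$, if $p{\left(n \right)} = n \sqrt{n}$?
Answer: $-2657454 - 1999 i \sqrt{1999} \approx -2.6575 \cdot 10^{6} - 89376.0 i$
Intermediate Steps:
$p{\left(n \right)} = n^{\frac{3}{2}}$
$p{\left(-1999 \right)} - 2657454 = \left(-1999\right)^{\frac{3}{2}} - 2657454 = - 1999 i \sqrt{1999} - 2657454 = -2657454 - 1999 i \sqrt{1999}$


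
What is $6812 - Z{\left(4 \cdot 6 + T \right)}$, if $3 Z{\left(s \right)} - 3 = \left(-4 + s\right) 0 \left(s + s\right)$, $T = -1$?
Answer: $6811$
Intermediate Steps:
$Z{\left(s \right)} = 1$ ($Z{\left(s \right)} = 1 + \frac{\left(-4 + s\right) 0 \left(s + s\right)}{3} = 1 + \frac{0 \cdot 2 s}{3} = 1 + \frac{1}{3} \cdot 0 = 1 + 0 = 1$)
$6812 - Z{\left(4 \cdot 6 + T \right)} = 6812 - 1 = 6811$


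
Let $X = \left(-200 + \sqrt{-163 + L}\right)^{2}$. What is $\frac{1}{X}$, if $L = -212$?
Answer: $\frac{i}{125 \left(16 \sqrt{15} + 317 i\right)} \approx 2.4308 \cdot 10^{-5} + 4.7517 \cdot 10^{-6} i$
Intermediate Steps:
$X = \left(-200 + 5 i \sqrt{15}\right)^{2}$ ($X = \left(-200 + \sqrt{-163 - 212}\right)^{2} = \left(-200 + \sqrt{-375}\right)^{2} = \left(-200 + 5 i \sqrt{15}\right)^{2} \approx 39625.0 - 7746.0 i$)
$\frac{1}{X} = \frac{1}{39625 - 2000 i \sqrt{15}}$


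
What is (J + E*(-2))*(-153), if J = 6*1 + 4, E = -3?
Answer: -2448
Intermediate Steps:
J = 10 (J = 6 + 4 = 10)
(J + E*(-2))*(-153) = (10 - 3*(-2))*(-153) = (10 + 6)*(-153) = 16*(-153) = -2448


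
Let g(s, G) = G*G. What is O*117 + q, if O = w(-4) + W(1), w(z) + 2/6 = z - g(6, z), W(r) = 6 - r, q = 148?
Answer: -1646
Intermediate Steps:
g(s, G) = G**2
w(z) = -1/3 + z - z**2 (w(z) = -1/3 + (z - z**2) = -1/3 + z - z**2)
O = -46/3 (O = (-1/3 - 4 - 1*(-4)**2) + (6 - 1*1) = (-1/3 - 4 - 1*16) + (6 - 1) = (-1/3 - 4 - 16) + 5 = -61/3 + 5 = -46/3 ≈ -15.333)
O*117 + q = -46/3*117 + 148 = -1794 + 148 = -1646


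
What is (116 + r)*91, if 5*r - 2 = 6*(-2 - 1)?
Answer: 51324/5 ≈ 10265.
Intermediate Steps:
r = -16/5 (r = 2/5 + (6*(-2 - 1))/5 = 2/5 + (6*(-3))/5 = 2/5 + (1/5)*(-18) = 2/5 - 18/5 = -16/5 ≈ -3.2000)
(116 + r)*91 = (116 - 16/5)*91 = (564/5)*91 = 51324/5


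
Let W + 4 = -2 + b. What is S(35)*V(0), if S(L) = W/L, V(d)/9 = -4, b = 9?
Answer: -108/35 ≈ -3.0857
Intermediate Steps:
V(d) = -36 (V(d) = 9*(-4) = -36)
W = 3 (W = -4 + (-2 + 9) = -4 + 7 = 3)
S(L) = 3/L
S(35)*V(0) = (3/35)*(-36) = -108/35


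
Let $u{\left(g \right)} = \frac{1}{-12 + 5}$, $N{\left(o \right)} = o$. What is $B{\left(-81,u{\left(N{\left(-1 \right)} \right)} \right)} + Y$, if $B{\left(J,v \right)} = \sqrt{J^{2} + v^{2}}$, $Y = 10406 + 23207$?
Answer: $33613 + \frac{\sqrt{321490}}{7} \approx 33694.0$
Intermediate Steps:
$u{\left(g \right)} = - \frac{1}{7}$ ($u{\left(g \right)} = \frac{1}{-7} = - \frac{1}{7}$)
$Y = 33613$
$B{\left(-81,u{\left(N{\left(-1 \right)} \right)} \right)} + Y = \sqrt{\left(-81\right)^{2} + \left(- \frac{1}{7}\right)^{2}} + 33613 = \sqrt{6561 + \frac{1}{49}} + 33613 = \sqrt{\frac{321490}{49}} + 33613 = \frac{\sqrt{321490}}{7} + 33613 = 33613 + \frac{\sqrt{321490}}{7}$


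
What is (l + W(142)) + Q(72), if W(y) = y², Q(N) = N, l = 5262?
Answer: 25498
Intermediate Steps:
(l + W(142)) + Q(72) = (5262 + 142²) + 72 = (5262 + 20164) + 72 = 25426 + 72 = 25498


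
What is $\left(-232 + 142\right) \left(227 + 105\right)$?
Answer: $-29880$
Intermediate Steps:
$\left(-232 + 142\right) \left(227 + 105\right) = \left(-90\right) 332 = -29880$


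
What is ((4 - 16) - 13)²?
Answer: 625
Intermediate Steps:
((4 - 16) - 13)² = (-12 - 13)² = (-25)² = 625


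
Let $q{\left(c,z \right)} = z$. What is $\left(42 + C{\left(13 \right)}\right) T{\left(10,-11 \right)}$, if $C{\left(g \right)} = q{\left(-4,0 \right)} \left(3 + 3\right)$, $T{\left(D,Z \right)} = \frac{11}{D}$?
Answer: $\frac{231}{5} \approx 46.2$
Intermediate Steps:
$C{\left(g \right)} = 0$ ($C{\left(g \right)} = 0 \left(3 + 3\right) = 0 \cdot 6 = 0$)
$\left(42 + C{\left(13 \right)}\right) T{\left(10,-11 \right)} = \left(42 + 0\right) \frac{11}{10} = 42 \cdot 11 \cdot \frac{1}{10} = 42 \cdot \frac{11}{10} = \frac{231}{5}$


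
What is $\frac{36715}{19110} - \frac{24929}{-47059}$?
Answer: $\frac{62976125}{25694214} \approx 2.451$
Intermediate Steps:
$\frac{36715}{19110} - \frac{24929}{-47059} = 36715 \cdot \frac{1}{19110} - - \frac{24929}{47059} = \frac{1049}{546} + \frac{24929}{47059} = \frac{62976125}{25694214}$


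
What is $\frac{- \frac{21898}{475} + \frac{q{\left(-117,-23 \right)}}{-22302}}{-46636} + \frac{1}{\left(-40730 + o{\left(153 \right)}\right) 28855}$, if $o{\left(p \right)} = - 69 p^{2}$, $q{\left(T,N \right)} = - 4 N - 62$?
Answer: $\frac{777872165356732121}{786875494568557709700} \approx 0.00098856$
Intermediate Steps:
$q{\left(T,N \right)} = -62 - 4 N$
$\frac{- \frac{21898}{475} + \frac{q{\left(-117,-23 \right)}}{-22302}}{-46636} + \frac{1}{\left(-40730 + o{\left(153 \right)}\right) 28855} = \frac{- \frac{21898}{475} + \frac{-62 - -92}{-22302}}{-46636} + \frac{1}{\left(-40730 - 69 \cdot 153^{2}\right) 28855} = \left(\left(-21898\right) \frac{1}{475} + \left(-62 + 92\right) \left(- \frac{1}{22302}\right)\right) \left(- \frac{1}{46636}\right) + \frac{1}{-40730 - 1615221} \cdot \frac{1}{28855} = \left(- \frac{21898}{475} + 30 \left(- \frac{1}{22302}\right)\right) \left(- \frac{1}{46636}\right) + \frac{1}{-40730 - 1615221} \cdot \frac{1}{28855} = \left(- \frac{21898}{475} - \frac{5}{3717}\right) \left(- \frac{1}{46636}\right) + \frac{1}{-1655951} \cdot \frac{1}{28855} = \left(- \frac{81397241}{1765575}\right) \left(- \frac{1}{46636}\right) - \frac{1}{47782466105} = \frac{81397241}{82339355700} - \frac{1}{47782466105} = \frac{777872165356732121}{786875494568557709700}$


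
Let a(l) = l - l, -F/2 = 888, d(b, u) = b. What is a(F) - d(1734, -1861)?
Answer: -1734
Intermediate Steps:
F = -1776 (F = -2*888 = -1776)
a(l) = 0
a(F) - d(1734, -1861) = 0 - 1*1734 = 0 - 1734 = -1734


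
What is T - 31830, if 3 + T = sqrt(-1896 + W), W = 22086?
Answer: -31833 + sqrt(20190) ≈ -31691.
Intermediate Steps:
T = -3 + sqrt(20190) (T = -3 + sqrt(-1896 + 22086) = -3 + sqrt(20190) ≈ 139.09)
T - 31830 = (-3 + sqrt(20190)) - 31830 = -31833 + sqrt(20190)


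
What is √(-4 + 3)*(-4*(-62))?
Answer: 248*I ≈ 248.0*I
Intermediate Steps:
√(-4 + 3)*(-4*(-62)) = √(-1)*248 = I*248 = 248*I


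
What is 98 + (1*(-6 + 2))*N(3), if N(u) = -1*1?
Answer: 102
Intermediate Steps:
N(u) = -1
98 + (1*(-6 + 2))*N(3) = 98 + (1*(-6 + 2))*(-1) = 98 + (1*(-4))*(-1) = 98 - 4*(-1) = 98 + 4 = 102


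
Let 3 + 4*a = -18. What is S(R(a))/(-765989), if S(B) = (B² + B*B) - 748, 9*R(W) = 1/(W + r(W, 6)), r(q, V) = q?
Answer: 26719300/27361893069 ≈ 0.00097652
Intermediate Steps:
a = -21/4 (a = -¾ + (¼)*(-18) = -¾ - 9/2 = -21/4 ≈ -5.2500)
R(W) = 1/(18*W) (R(W) = 1/(9*(W + W)) = 1/(9*((2*W))) = (1/(2*W))/9 = 1/(18*W))
S(B) = -748 + 2*B² (S(B) = (B² + B²) - 748 = 2*B² - 748 = -748 + 2*B²)
S(R(a))/(-765989) = (-748 + 2*(1/(18*(-21/4)))²)/(-765989) = (-748 + 2*((1/18)*(-4/21))²)*(-1/765989) = (-748 + 2*(-2/189)²)*(-1/765989) = (-748 + 2*(4/35721))*(-1/765989) = (-748 + 8/35721)*(-1/765989) = -26719300/35721*(-1/765989) = 26719300/27361893069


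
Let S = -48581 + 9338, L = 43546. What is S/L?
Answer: -39243/43546 ≈ -0.90119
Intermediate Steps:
S = -39243
S/L = -39243/43546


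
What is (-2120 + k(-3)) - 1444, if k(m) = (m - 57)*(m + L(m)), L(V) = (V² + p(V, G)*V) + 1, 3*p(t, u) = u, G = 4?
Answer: -3744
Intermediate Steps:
p(t, u) = u/3
L(V) = 1 + V² + 4*V/3 (L(V) = (V² + ((⅓)*4)*V) + 1 = (V² + 4*V/3) + 1 = 1 + V² + 4*V/3)
k(m) = (-57 + m)*(1 + m² + 7*m/3) (k(m) = (m - 57)*(m + (1 + m² + 4*m/3)) = (-57 + m)*(1 + m² + 7*m/3))
(-2120 + k(-3)) - 1444 = (-2120 + (-57 + (-3)³ - 132*(-3) - 164/3*(-3)²)) - 1444 = (-2120 + (-57 - 27 + 396 - 164/3*9)) - 1444 = (-2120 + (-57 - 27 + 396 - 492)) - 1444 = (-2120 - 180) - 1444 = -2300 - 1444 = -3744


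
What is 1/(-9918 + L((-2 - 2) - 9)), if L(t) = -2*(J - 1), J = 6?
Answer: -1/9928 ≈ -0.00010073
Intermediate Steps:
L(t) = -10 (L(t) = -2*(6 - 1) = -2*5 = -10)
1/(-9918 + L((-2 - 2) - 9)) = 1/(-9918 - 10) = 1/(-9928) = -1/9928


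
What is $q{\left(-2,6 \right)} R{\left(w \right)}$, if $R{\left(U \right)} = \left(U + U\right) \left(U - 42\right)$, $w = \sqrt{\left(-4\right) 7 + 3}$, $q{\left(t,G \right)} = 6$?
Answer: $-300 - 2520 i \approx -300.0 - 2520.0 i$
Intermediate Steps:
$w = 5 i$ ($w = \sqrt{-28 + 3} = \sqrt{-25} = 5 i \approx 5.0 i$)
$R{\left(U \right)} = 2 U \left(-42 + U\right)$
$q{\left(-2,6 \right)} R{\left(w \right)} = 6 \cdot 2 \cdot 5 i \left(-42 + 5 i\right) = 6 \cdot 10 i \left(-42 + 5 i\right) = 60 i \left(-42 + 5 i\right)$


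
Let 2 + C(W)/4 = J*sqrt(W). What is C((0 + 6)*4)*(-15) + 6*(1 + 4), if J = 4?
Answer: 150 - 480*sqrt(6) ≈ -1025.8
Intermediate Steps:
C(W) = -8 + 16*sqrt(W) (C(W) = -8 + 4*(4*sqrt(W)) = -8 + 16*sqrt(W))
C((0 + 6)*4)*(-15) + 6*(1 + 4) = (-8 + 16*sqrt((0 + 6)*4))*(-15) + 6*(1 + 4) = (-8 + 16*sqrt(6*4))*(-15) + 6*5 = (-8 + 16*sqrt(24))*(-15) + 30 = (-8 + 16*(2*sqrt(6)))*(-15) + 30 = (-8 + 32*sqrt(6))*(-15) + 30 = (120 - 480*sqrt(6)) + 30 = 150 - 480*sqrt(6)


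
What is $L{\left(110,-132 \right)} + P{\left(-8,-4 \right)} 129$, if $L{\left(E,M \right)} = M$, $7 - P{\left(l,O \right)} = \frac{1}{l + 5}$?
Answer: $814$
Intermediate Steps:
$P{\left(l,O \right)} = 7 - \frac{1}{5 + l}$ ($P{\left(l,O \right)} = 7 - \frac{1}{l + 5} = 7 - \frac{1}{5 + l}$)
$L{\left(110,-132 \right)} + P{\left(-8,-4 \right)} 129 = -132 + \frac{34 + 7 \left(-8\right)}{5 - 8} \cdot 129 = -132 + \frac{34 - 56}{-3} \cdot 129 = -132 + \left(- \frac{1}{3}\right) \left(-22\right) 129 = -132 + \frac{22}{3} \cdot 129 = -132 + 946 = 814$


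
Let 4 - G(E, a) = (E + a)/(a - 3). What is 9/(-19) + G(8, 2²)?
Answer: -161/19 ≈ -8.4737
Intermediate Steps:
G(E, a) = 4 - (E + a)/(-3 + a) (G(E, a) = 4 - (E + a)/(a - 3) = 4 - (E + a)/(-3 + a))
9/(-19) + G(8, 2²) = 9/(-19) + (-12 - 1*8 + 3*2²)/(-3 + 2²) = -1/19*9 + (-12 - 8 + 3*4)/(-3 + 4) = -9/19 + (-12 - 8 + 12)/1 = -9/19 + 1*(-8) = -9/19 - 8 = -161/19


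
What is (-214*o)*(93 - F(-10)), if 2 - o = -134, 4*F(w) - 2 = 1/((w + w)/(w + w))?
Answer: -2684844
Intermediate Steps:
F(w) = ¾ (F(w) = ½ + 1/(4*(((w + w)/(w + w)))) = ½ + 1/(4*(((2*w)/((2*w))))) = ½ + 1/(4*(((2*w)*(1/(2*w))))) = ½ + (¼)/1 = ½ + (¼)*1 = ½ + ¼ = ¾)
o = 136 (o = 2 - 1*(-134) = 2 + 134 = 136)
(-214*o)*(93 - F(-10)) = (-214*136)*(93 - 1*¾) = -29104*(93 - ¾) = -29104*369/4 = -2684844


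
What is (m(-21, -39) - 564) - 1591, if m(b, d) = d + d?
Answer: -2233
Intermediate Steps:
m(b, d) = 2*d
(m(-21, -39) - 564) - 1591 = (2*(-39) - 564) - 1591 = (-78 - 564) - 1591 = -642 - 1591 = -2233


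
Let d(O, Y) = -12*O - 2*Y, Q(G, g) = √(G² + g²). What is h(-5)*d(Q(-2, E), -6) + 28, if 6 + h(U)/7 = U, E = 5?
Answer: -896 + 924*√29 ≈ 4079.9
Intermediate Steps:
h(U) = -42 + 7*U
h(-5)*d(Q(-2, E), -6) + 28 = (-42 + 7*(-5))*(-12*√((-2)² + 5²) - 2*(-6)) + 28 = (-42 - 35)*(-12*√(4 + 25) + 12) + 28 = -77*(-12*√29 + 12) + 28 = -77*(12 - 12*√29) + 28 = (-924 + 924*√29) + 28 = -896 + 924*√29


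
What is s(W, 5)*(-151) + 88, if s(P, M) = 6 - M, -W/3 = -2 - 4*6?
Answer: -63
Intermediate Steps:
W = 78 (W = -3*(-2 - 4*6) = -3*(-2 - 24) = -3*(-26) = 78)
s(W, 5)*(-151) + 88 = (6 - 1*5)*(-151) + 88 = (6 - 5)*(-151) + 88 = 1*(-151) + 88 = -151 + 88 = -63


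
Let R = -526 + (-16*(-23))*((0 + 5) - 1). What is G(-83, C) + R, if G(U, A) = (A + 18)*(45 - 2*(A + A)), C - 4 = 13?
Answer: 141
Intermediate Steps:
C = 17 (C = 4 + 13 = 17)
G(U, A) = (18 + A)*(45 - 4*A)
R = 946 (R = -526 + 368*(5 - 1) = -526 + 368*4 = -526 + 1472 = 946)
G(-83, C) + R = (810 - 27*17 - 4*17**2) + 946 = (810 - 459 - 4*289) + 946 = (810 - 459 - 1156) + 946 = -805 + 946 = 141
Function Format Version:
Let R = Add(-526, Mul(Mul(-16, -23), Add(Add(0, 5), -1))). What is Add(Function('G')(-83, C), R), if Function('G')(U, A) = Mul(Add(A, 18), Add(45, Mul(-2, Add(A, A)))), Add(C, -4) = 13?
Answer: 141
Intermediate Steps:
C = 17 (C = Add(4, 13) = 17)
Function('G')(U, A) = Mul(Add(18, A), Add(45, Mul(-4, A))) (Function('G')(U, A) = Mul(Add(18, A), Add(45, Mul(-2, Mul(2, A)))) = Mul(Add(18, A), Add(45, Mul(-4, A))))
R = 946 (R = Add(-526, Mul(368, Add(5, -1))) = Add(-526, Mul(368, 4)) = Add(-526, 1472) = 946)
Add(Function('G')(-83, C), R) = Add(Add(810, Mul(-27, 17), Mul(-4, Pow(17, 2))), 946) = Add(Add(810, -459, Mul(-4, 289)), 946) = Add(Add(810, -459, -1156), 946) = Add(-805, 946) = 141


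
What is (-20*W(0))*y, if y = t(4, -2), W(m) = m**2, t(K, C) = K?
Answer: 0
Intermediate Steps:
y = 4
(-20*W(0))*y = -20*0**2*4 = -20*0*4 = 0*4 = 0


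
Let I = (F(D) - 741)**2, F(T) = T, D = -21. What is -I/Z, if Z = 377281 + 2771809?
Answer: -290322/1574545 ≈ -0.18438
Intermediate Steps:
Z = 3149090
I = 580644 (I = (-21 - 741)**2 = (-762)**2 = 580644)
-I/Z = -580644/3149090 = -1*290322/1574545 = -290322/1574545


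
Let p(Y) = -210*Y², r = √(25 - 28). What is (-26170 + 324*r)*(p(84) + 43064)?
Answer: 37650674320 - 466137504*I*√3 ≈ 3.7651e+10 - 8.0737e+8*I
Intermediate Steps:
r = I*√3 (r = √(-3) = I*√3 ≈ 1.732*I)
(-26170 + 324*r)*(p(84) + 43064) = (-26170 + 324*(I*√3))*(-210*84² + 43064) = (-26170 + 324*I*√3)*(-210*7056 + 43064) = (-26170 + 324*I*√3)*(-1481760 + 43064) = (-26170 + 324*I*√3)*(-1438696) = 37650674320 - 466137504*I*√3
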